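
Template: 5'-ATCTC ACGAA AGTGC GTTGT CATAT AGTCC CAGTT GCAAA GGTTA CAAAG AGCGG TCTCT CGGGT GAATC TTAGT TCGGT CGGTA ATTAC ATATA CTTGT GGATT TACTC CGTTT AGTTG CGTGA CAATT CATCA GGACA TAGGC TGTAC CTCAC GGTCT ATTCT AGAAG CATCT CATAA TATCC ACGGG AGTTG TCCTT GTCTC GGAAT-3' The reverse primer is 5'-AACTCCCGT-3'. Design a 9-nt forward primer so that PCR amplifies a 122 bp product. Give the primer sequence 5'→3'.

5'-AGTTCGGTC-3'

The reverse primer's reverse complement ACGGGAGTT matches the template at positions 186–194, so the product ends at position 194.
A 122 bp product then starts at position 194 − 122 + 1 = 73.
The forward primer is identical to the top strand there: AGTTCGGTC.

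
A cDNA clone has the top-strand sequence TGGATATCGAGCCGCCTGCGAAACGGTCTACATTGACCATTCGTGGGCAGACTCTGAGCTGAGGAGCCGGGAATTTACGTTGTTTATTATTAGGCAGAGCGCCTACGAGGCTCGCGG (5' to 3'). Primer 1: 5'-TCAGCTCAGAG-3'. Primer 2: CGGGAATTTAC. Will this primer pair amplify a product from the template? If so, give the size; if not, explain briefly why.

No product — the primers' 3' ends point away from each other.

Primer 1 (TCAGCTCAGAG) has reverse complement CTCTGAGCTGA, which matches the top strand at positions 52–62; primer 1 anneals to the top strand there with its 3' end pointing upstream toward position 52.
Primer 2 (CGGGAATTTAC) matches the top strand directly at positions 68–78; it anneals to the bottom strand with its 3' end pointing downstream toward position 78.
The 3' ends diverge (primer 1 extends toward position 1, primer 2 toward position 117), so the primers never converge on a shared product.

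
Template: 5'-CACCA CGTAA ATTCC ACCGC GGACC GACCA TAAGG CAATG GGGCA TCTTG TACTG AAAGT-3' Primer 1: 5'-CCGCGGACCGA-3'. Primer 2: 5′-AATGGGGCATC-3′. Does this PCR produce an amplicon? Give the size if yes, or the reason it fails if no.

No product — both primers anneal to the same strand and extend in the same direction.

Primer 1 (CCGCGGACCGA) matches the top strand at positions 17–27 (3' end points downstream).
Primer 2 (AATGGGGCATC) also matches the top strand directly, at positions 37–47 — its reverse complement GATGCCCCATT is not present.
Both primers anneal to the bottom strand with 3' ends pointing the same way, so neither can prime synthesis back toward the other.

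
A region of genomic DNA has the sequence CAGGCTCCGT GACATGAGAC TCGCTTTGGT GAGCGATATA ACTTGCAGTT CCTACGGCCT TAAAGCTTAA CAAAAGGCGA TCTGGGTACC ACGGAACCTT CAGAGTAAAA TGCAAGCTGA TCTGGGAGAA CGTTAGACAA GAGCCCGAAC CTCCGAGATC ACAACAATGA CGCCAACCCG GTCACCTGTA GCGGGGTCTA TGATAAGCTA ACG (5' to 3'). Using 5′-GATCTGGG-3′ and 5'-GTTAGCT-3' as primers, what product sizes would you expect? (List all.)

The forward primer GATCTGGG matches the top strand at positions 79–86, 119–126.
The reverse primer's reverse complement is AGCTAAC, matching at positions 206–212.
Each forward site pairs with the reverse site to give a product ending at position 212: sizes 134, 94 bp.

134 bp, 94 bp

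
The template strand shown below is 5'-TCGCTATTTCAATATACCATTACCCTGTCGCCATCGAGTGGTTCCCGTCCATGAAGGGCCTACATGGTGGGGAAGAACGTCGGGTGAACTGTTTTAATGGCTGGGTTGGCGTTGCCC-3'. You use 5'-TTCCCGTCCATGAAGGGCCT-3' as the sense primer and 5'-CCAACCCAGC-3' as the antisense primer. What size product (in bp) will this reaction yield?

Scanning the template, TTCCCGTCCATGAAGGGCCT occurs at positions 42–61; this primer anneals to the bottom strand there with its 3' end pointing downstream.
The reverse primer's reverse complement is GCTGGGTTGG, which matches the template at positions 100–109.
Product length = (reverse-primer end) − (forward-primer start) + 1 = 109 − 42 + 1 = 68 bp.

68 bp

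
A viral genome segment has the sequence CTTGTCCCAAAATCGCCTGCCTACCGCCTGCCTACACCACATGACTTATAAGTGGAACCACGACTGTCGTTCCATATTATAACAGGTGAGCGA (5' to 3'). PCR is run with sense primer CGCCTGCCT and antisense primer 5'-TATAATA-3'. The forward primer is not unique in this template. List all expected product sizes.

68 bp, 57 bp

The forward primer CGCCTGCCT matches the top strand at positions 14–22, 25–33.
The reverse primer's reverse complement is TATTATA, matching at positions 75–81.
Each forward site pairs with the reverse site to give a product ending at position 81: sizes 68, 57 bp.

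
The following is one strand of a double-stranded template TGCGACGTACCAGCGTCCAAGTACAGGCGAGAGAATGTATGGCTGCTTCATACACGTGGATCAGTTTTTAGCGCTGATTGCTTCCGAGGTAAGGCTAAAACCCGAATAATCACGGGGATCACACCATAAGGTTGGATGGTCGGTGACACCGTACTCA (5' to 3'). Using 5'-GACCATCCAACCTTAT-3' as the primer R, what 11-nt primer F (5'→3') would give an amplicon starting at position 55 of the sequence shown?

5'-CGTGGATCAGT-3'

The reverse primer's reverse complement ATAAGGTTGGATGGTC matches the template at positions 126–141; the product starts at position 55.
The forward primer is identical to the top strand over positions 55–65: CGTGGATCAGT.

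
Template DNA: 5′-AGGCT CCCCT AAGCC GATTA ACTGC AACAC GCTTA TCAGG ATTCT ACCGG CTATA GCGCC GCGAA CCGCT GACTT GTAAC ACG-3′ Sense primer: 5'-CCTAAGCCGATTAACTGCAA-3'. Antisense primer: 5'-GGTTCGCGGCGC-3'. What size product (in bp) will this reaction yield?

60 bp

Scanning the template, CCTAAGCCGATTAACTGCAA occurs at positions 8–27; this primer anneals to the bottom strand there with its 3' end pointing downstream.
Reverse complement of the reverse primer: GCGCCGCGAACC. This occurs on the top strand at positions 56–67.
Product length = (reverse-primer end) − (forward-primer start) + 1 = 67 − 8 + 1 = 60 bp.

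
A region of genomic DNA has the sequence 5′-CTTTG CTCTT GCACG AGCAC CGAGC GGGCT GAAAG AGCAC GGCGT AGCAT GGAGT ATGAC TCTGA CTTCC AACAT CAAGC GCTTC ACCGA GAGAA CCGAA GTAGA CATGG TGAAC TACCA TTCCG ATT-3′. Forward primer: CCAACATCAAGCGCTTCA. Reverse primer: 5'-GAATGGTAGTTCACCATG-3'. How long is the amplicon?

55 bp

Forward primer CCAACATCAAGCGCTTCA is found on the top strand at positions 69–86.
Reverse complement of the reverse primer: CATGGTGAACTACCATTC. This occurs on the top strand at positions 106–123.
The product runs from position 69 to position 123, so its length is 123 − 69 + 1 = 55 bp.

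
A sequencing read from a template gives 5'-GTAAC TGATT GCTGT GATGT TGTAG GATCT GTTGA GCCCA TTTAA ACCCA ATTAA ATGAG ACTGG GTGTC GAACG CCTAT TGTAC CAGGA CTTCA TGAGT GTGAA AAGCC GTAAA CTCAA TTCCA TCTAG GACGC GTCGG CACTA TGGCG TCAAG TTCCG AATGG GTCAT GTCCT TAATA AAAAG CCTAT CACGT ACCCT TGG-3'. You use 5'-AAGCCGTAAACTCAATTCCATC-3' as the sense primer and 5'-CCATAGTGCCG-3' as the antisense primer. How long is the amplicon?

Forward primer AAGCCGTAAACTCAATTCCATC is found on the top strand at positions 106–127.
Reverse complement of the reverse primer: CGGCACTATGG. This occurs on the top strand at positions 138–148.
Product length = (reverse-primer end) − (forward-primer start) + 1 = 148 − 106 + 1 = 43 bp.

43 bp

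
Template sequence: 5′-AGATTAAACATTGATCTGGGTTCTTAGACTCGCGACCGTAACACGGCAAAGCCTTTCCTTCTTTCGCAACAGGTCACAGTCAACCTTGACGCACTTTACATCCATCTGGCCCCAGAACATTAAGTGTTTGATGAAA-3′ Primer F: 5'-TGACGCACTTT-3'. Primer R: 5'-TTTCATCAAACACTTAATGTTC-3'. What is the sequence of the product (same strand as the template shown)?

Forward primer TGACGCACTTT is found on the top strand at positions 87–97.
Reverse complement of the reverse primer: GAACATTAAGTGTTTGATGAAA. This occurs on the top strand at positions 115–136.
The product is the template from position 87 through 136 (50 bp).

5'-TGACGCACTTTACATCCATCTGGCCCCAGAACATTAAGTGTTTGATGAAA-3'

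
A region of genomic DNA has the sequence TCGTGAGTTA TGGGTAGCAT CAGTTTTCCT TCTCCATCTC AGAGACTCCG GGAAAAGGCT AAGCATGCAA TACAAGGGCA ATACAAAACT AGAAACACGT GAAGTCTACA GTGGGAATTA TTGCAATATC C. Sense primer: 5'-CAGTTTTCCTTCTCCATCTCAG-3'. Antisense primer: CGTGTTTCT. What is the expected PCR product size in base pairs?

79 bp

Scanning the template, CAGTTTTCCTTCTCCATCTCAG occurs at positions 21–42; this primer anneals to the bottom strand there with its 3' end pointing downstream.
Reverse complement of the reverse primer: AGAAACACG. This occurs on the top strand at positions 91–99.
Amplicon spans positions 21–99: 79 bp.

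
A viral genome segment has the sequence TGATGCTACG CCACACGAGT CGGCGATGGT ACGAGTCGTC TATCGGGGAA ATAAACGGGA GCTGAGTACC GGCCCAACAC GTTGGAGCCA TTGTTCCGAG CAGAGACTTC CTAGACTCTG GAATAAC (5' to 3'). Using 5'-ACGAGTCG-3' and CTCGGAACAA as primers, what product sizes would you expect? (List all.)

The forward primer ACGAGTCG matches the top strand at positions 15–22, 31–38.
The reverse primer's reverse complement is TTGTTCCGAG, matching at positions 91–100.
Each forward site pairs with the reverse site to give a product ending at position 100: sizes 86, 70 bp.

86 bp, 70 bp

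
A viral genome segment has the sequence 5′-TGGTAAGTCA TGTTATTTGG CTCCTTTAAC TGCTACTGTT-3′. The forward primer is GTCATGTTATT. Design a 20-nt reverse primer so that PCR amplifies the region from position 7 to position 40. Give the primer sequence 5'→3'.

The product's 3' end on the top strand is position 40.
The reverse primer anneals to the top strand over positions 21–40, i.e. to CTCCTTTAACTGCTACTGTT.
Its sequence written 5'→3' is the reverse complement: AACAGTAGCAGTTAAAGGAG.

5'-AACAGTAGCAGTTAAAGGAG-3'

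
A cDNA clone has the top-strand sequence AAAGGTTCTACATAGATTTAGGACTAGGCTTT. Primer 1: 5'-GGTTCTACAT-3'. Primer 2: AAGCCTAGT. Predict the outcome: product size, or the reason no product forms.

Yes — a 28 bp product.

Primer 1 (GGTTCTACAT) matches the top strand at positions 4–13; it acts as a forward primer.
Primer 2's reverse complement is ACTAGGCTT, matching the top strand at positions 23–31; it acts as a reverse primer.
The 3' ends face each other across positions 4–31, giving a 28 bp product.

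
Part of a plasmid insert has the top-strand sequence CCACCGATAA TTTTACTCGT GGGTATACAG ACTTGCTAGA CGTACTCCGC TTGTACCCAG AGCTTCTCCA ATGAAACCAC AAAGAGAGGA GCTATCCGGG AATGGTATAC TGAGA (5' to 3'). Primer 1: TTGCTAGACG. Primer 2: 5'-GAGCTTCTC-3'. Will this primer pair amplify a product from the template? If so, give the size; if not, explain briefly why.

No product — both primers anneal to the same strand and extend in the same direction.

Primer 1 (TTGCTAGACG) matches the top strand at positions 33–42 (3' end points downstream).
Primer 2 (GAGCTTCTC) also matches the top strand directly, at positions 60–68 — its reverse complement GAGAAGCTC is not present.
Both primers anneal to the bottom strand with 3' ends pointing the same way, so neither can prime synthesis back toward the other.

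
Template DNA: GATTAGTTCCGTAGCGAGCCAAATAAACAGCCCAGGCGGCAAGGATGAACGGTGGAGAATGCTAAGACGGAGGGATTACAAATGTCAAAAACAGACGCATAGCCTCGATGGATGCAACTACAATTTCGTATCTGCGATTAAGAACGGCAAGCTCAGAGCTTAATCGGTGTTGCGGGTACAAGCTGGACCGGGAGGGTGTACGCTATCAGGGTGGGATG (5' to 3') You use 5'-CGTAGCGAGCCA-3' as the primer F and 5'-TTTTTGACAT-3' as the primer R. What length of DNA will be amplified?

Forward primer CGTAGCGAGCCA is found on the top strand at positions 10–21.
The reverse primer's reverse complement is ATGTCAAAAA, which matches the template at positions 82–91.
Product length = (reverse-primer end) − (forward-primer start) + 1 = 91 − 10 + 1 = 82 bp.

82 bp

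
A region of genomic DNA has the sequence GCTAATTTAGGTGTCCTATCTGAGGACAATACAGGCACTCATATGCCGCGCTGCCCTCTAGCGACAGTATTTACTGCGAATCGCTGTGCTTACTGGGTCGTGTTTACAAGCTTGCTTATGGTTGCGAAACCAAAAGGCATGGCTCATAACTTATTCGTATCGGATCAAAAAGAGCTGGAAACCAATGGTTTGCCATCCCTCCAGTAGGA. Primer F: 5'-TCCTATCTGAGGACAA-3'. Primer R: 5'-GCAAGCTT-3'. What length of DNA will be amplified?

Scanning the template, TCCTATCTGAGGACAA occurs at positions 14–29; this primer anneals to the bottom strand there with its 3' end pointing downstream.
The reverse primer's reverse complement is AAGCTTGC, which matches the template at positions 108–115.
Product length = (reverse-primer end) − (forward-primer start) + 1 = 115 − 14 + 1 = 102 bp.

102 bp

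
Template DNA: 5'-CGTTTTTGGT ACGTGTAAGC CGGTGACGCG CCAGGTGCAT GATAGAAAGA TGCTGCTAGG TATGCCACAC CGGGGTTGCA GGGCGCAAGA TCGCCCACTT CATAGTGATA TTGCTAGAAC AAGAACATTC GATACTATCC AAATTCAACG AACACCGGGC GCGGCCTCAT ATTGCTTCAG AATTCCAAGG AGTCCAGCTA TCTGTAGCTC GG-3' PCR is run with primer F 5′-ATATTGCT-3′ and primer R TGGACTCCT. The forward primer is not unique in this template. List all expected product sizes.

The forward primer ATATTGCT matches the top strand at positions 108–115, 169–176.
The reverse primer's reverse complement is AGGAGTCCA, matching at positions 188–196.
Each forward site pairs with the reverse site to give a product ending at position 196: sizes 89, 28 bp.

89 bp, 28 bp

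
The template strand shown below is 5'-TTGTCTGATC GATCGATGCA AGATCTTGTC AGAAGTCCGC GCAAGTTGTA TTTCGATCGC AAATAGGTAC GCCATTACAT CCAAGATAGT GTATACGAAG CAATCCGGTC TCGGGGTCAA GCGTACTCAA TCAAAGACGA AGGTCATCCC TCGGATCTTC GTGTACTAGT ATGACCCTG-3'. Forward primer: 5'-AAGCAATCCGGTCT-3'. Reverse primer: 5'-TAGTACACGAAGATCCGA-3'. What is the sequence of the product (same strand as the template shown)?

5'-AAGCAATCCGGTCTCGGGGTCAAGCGTACTCAATCAAAGACGAAGGTCATCCCTCGGATCTTCGTGTACTA-3'

Forward primer AAGCAATCCGGTCT is found on the top strand at positions 98–111.
The reverse primer's reverse complement is TCGGATCTTCGTGTACTA, which matches the template at positions 151–168.
The product is the template from position 98 through 168 (71 bp).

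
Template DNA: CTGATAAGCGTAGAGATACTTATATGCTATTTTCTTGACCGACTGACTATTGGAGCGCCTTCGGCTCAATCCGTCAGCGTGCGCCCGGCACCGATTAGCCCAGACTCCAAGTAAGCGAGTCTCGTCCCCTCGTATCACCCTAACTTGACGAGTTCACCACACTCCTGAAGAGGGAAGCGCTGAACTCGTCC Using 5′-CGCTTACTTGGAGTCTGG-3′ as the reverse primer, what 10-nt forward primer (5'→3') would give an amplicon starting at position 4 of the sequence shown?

The reverse primer's reverse complement CCAGACTCCAAGTAAGCG matches the template at positions 100–117; the product starts at position 4.
The forward primer is identical to the top strand over positions 4–13: ATAAGCGTAG.

5'-ATAAGCGTAG-3'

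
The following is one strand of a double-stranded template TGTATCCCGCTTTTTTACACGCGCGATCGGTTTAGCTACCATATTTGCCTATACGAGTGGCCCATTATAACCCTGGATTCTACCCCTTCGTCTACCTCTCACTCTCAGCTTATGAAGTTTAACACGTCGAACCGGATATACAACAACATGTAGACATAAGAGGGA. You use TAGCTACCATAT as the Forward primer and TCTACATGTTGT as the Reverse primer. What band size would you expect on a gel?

122 bp

Scanning the template, TAGCTACCATAT occurs at positions 33–44; this primer anneals to the bottom strand there with its 3' end pointing downstream.
Reverse complement of the reverse primer: ACAACATGTAGA. This occurs on the top strand at positions 143–154.
Amplicon spans positions 33–154: 122 bp.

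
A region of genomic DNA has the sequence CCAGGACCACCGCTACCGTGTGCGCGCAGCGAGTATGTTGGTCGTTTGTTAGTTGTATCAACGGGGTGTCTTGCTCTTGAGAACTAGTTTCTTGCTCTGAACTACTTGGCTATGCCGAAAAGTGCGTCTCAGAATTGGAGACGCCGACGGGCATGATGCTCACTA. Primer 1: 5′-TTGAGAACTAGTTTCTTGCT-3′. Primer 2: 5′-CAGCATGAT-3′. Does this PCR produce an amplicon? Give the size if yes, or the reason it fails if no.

Primer 2 (CAGCATGAT) does not match the top strand, and its reverse complement ATCATGCTG does not match either.
With no annealing site for primer 2, no amplification occurs.

No product — primer 2 has no binding site in the template.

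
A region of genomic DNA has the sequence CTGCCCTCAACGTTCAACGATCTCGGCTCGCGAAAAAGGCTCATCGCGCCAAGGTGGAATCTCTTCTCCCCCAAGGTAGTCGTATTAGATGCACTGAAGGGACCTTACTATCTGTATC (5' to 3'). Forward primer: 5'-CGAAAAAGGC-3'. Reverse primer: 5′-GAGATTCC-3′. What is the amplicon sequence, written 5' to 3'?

The forward primer matches the template at positions 31–40.
The reverse primer's reverse complement is GGAATCTC, which matches the template at positions 56–63.
The product is the template from position 31 through 63 (33 bp).

5'-CGAAAAAGGCTCATCGCGCCAAGGTGGAATCTC-3'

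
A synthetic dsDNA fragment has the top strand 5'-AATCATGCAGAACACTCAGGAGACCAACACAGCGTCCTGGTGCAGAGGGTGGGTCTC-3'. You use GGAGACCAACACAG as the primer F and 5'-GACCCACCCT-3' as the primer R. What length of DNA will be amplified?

The forward primer matches the template at positions 19–32.
Taking the reverse complement of GACCCACCCT gives AGGGTGGGTC, found at positions 46–55 on the template; the primer anneals here to the top strand with its 3' end pointing upstream.
Amplicon spans positions 19–55: 37 bp.

37 bp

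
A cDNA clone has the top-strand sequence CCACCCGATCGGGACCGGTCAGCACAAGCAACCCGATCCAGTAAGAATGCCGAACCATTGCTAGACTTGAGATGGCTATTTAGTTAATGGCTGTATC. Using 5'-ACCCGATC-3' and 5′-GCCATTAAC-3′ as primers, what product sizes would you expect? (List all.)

The forward primer ACCCGATC matches the top strand at positions 3–10, 31–38.
The reverse primer's reverse complement is GTTAATGGC, matching at positions 83–91.
Each forward site pairs with the reverse site to give a product ending at position 91: sizes 89, 61 bp.

89 bp, 61 bp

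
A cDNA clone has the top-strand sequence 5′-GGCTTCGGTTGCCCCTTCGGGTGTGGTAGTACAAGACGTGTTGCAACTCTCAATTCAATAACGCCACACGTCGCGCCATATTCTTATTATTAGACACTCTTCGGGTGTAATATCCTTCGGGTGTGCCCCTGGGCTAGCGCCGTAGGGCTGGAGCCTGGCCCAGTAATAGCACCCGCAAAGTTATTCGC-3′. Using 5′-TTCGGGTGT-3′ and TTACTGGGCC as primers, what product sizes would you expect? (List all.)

151 bp, 67 bp, 51 bp

The forward primer TTCGGGTGT matches the top strand at positions 16–24, 100–108, 116–124.
The reverse primer's reverse complement is GGCCCAGTAA, matching at positions 157–166.
Each forward site pairs with the reverse site to give a product ending at position 166: sizes 151, 67, 51 bp.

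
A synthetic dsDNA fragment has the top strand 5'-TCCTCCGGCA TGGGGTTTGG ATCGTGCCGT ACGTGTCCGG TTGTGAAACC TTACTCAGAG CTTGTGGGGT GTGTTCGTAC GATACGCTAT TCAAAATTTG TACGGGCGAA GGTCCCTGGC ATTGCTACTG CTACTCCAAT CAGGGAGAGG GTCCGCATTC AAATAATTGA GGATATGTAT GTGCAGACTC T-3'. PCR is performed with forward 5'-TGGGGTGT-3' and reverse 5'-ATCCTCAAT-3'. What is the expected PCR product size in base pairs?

Scanning the template, TGGGGTGT occurs at positions 65–72; this primer anneals to the bottom strand there with its 3' end pointing downstream.
The reverse primer's reverse complement is ATTGAGGAT, which matches the template at positions 166–174.
Amplicon spans positions 65–174: 110 bp.

110 bp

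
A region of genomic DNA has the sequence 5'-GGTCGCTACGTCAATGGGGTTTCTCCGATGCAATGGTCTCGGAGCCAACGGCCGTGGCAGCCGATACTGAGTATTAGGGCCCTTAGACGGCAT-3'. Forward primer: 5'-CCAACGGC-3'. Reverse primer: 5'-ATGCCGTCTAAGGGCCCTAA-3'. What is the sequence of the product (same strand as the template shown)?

Forward primer CCAACGGC is found on the top strand at positions 45–52.
Reverse complement of the reverse primer: TTAGGGCCCTTAGACGGCAT. This occurs on the top strand at positions 74–93.
The product is the template from position 45 through 93 (49 bp).

5'-CCAACGGCCGTGGCAGCCGATACTGAGTATTAGGGCCCTTAGACGGCAT-3'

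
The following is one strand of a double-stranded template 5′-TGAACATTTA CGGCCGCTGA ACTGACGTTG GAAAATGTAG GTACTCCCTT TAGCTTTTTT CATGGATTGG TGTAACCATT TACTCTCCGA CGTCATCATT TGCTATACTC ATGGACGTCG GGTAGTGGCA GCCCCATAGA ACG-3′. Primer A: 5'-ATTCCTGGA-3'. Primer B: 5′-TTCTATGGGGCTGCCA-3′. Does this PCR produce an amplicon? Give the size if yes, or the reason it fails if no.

Primer A (ATTCCTGGA) does not match the top strand, and its reverse complement TCCAGGAAT does not match either.
With no annealing site for primer A, no amplification occurs.

No product — primer A has no binding site in the template.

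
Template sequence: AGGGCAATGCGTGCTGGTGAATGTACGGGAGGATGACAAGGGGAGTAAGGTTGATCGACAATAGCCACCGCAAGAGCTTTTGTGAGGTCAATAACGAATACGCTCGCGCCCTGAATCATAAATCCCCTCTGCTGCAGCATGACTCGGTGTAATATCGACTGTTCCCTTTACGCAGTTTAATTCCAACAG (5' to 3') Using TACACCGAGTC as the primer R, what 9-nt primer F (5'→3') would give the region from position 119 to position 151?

The reverse primer's reverse complement GACTCGGTGTA matches the template at positions 141–151; the product starts at position 119.
The forward primer is identical to the top strand over positions 119–127: TAAATCCCC.

5'-TAAATCCCC-3'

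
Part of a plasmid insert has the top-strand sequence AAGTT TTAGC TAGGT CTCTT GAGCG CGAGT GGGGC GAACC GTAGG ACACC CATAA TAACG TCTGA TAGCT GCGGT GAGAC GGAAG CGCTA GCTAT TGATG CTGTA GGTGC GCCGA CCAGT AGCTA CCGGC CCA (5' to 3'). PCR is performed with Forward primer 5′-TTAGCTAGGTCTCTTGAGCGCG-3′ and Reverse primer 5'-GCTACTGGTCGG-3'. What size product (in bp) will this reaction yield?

118 bp

Forward primer TTAGCTAGGTCTCTTGAGCGCG is found on the top strand at positions 6–27.
Reverse complement of the reverse primer: CCGACCAGTAGC. This occurs on the top strand at positions 112–123.
Amplicon spans positions 6–123: 118 bp.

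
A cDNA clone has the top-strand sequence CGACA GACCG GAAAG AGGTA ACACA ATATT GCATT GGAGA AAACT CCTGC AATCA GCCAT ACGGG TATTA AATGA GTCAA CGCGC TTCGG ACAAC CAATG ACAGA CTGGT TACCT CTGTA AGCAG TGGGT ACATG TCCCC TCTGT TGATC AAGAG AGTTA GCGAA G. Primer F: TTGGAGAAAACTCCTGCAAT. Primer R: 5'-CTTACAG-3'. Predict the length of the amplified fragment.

89 bp

Scanning the template, TTGGAGAAAACTCCTGCAAT occurs at positions 34–53; this primer anneals to the bottom strand there with its 3' end pointing downstream.
Taking the reverse complement of CTTACAG gives CTGTAAG, found at positions 116–122 on the template; the primer anneals here to the top strand with its 3' end pointing upstream.
The product runs from position 34 to position 122, so its length is 122 − 34 + 1 = 89 bp.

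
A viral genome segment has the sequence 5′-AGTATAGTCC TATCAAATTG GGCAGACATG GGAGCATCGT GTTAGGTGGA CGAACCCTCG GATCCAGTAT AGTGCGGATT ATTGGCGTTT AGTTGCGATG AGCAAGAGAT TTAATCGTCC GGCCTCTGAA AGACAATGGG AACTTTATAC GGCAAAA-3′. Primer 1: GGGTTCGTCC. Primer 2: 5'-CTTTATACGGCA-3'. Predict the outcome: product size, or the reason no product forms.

Primer 1 (GGGTTCGTCC) has reverse complement GGACGAACCC, which matches the top strand at positions 48–57; primer 1 anneals to the top strand there with its 3' end pointing upstream toward position 48.
Primer 2 (CTTTATACGGCA) matches the top strand directly at positions 143–154; it anneals to the bottom strand with its 3' end pointing downstream toward position 154.
The 3' ends diverge (primer 1 extends toward position 1, primer 2 toward position 157), so the primers never converge on a shared product.

No product — the primers' 3' ends point away from each other.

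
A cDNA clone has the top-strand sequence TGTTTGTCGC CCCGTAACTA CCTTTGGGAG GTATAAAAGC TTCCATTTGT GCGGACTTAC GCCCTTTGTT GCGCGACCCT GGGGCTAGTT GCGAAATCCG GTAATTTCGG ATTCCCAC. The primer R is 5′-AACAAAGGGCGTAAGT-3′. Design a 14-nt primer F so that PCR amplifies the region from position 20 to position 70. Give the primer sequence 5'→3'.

5'-ACCTTTGGGAGGTA-3'

The reverse primer's reverse complement ACTTACGCCCTTTGTT matches the template at positions 55–70; the product starts at position 20.
The forward primer is identical to the top strand over positions 20–33: ACCTTTGGGAGGTA.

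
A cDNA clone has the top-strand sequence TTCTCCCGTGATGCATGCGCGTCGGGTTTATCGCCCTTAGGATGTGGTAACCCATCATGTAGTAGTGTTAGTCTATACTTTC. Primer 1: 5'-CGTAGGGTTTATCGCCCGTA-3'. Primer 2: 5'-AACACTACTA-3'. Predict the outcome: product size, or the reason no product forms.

No product — primer 1 has no binding site in the template.

Primer 1 (CGTAGGGTTTATCGCCCGTA) does not match the top strand, and its reverse complement TACGGGCGATAAACCCTACG does not match either.
With no annealing site for primer 1, no amplification occurs.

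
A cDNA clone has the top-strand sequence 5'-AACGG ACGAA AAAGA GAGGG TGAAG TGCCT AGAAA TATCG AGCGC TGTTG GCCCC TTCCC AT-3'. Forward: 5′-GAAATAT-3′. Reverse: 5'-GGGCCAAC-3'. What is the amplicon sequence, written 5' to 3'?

5'-GAAATATCGAGCGCTGTTGGCCC-3'

Forward primer GAAATAT is found on the top strand at positions 32–38.
The reverse primer's reverse complement is GTTGGCCC, which matches the template at positions 47–54.
The product is the template from position 32 through 54 (23 bp).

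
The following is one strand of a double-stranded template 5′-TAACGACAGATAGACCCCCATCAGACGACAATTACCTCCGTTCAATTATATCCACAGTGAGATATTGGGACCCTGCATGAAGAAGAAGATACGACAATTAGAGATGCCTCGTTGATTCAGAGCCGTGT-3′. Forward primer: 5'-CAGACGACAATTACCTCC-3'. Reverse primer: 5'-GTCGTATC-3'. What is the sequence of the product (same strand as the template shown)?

5'-CAGACGACAATTACCTCCGTTCAATTATATCCACAGTGAGATATTGGGACCCTGCATGAAGAAGAAGATACGAC-3'

The forward primer matches the template at positions 22–39.
Taking the reverse complement of GTCGTATC gives GATACGAC, found at positions 88–95 on the template; the primer anneals here to the top strand with its 3' end pointing upstream.
The product is the template from position 22 through 95 (74 bp).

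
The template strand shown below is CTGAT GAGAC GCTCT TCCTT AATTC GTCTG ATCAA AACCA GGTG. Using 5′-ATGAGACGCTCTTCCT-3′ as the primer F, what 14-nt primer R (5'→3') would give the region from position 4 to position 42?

The product's 3' end on the top strand is position 42.
The reverse primer anneals to the top strand over positions 29–42, i.e. to TGATCAAAACCAGG.
Its sequence written 5'→3' is the reverse complement: CCTGGTTTTGATCA.

5'-CCTGGTTTTGATCA-3'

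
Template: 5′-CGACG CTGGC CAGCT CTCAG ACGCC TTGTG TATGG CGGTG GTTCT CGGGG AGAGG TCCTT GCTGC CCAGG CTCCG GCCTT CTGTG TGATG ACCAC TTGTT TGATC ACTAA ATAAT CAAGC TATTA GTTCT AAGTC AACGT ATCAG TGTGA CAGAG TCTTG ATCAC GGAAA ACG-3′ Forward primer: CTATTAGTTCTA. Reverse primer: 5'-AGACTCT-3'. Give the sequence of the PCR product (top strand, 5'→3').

The forward primer matches the template at positions 120–131.
Reverse complement of the reverse primer: AGAGTCT. This occurs on the top strand at positions 152–158.
The product is the template from position 120 through 158 (39 bp).

5'-CTATTAGTTCTAAGTCAACGTATCAGTGTGACAGAGTCT-3'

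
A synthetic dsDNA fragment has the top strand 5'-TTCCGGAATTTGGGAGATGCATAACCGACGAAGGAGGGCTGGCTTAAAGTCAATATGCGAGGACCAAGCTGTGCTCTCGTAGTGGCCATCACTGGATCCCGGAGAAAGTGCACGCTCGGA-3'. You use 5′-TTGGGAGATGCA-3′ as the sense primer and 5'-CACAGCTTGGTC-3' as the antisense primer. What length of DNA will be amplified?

64 bp

The forward primer matches the template at positions 10–21.
The reverse primer's reverse complement is GACCAAGCTGTG, which matches the template at positions 62–73.
Amplicon spans positions 10–73: 64 bp.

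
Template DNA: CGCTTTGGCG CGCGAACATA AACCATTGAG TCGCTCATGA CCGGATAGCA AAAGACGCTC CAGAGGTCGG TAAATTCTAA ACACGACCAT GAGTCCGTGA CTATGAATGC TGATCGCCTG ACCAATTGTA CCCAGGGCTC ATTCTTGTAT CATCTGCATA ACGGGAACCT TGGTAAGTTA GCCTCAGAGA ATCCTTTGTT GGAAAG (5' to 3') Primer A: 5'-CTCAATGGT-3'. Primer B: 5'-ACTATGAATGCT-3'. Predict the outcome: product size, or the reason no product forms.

Primer A (CTCAATGGT) has reverse complement ACCATTGAG, which matches the top strand at positions 22–30; primer A anneals to the top strand there with its 3' end pointing upstream toward position 22.
Primer B (ACTATGAATGCT) matches the top strand directly at positions 100–111; it anneals to the bottom strand with its 3' end pointing downstream toward position 111.
The 3' ends diverge (primer A extends toward position 1, primer B toward position 206), so the primers never converge on a shared product.

No product — the primers' 3' ends point away from each other.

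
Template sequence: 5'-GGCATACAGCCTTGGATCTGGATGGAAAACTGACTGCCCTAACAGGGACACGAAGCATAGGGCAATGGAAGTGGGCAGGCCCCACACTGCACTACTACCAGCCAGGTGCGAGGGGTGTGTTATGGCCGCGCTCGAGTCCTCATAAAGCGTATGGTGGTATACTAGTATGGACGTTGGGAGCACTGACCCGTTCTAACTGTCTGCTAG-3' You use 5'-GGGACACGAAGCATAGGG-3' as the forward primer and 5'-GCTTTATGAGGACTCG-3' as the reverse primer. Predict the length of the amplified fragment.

104 bp

Forward primer GGGACACGAAGCATAGGG is found on the top strand at positions 45–62.
Reverse complement of the reverse primer: CGAGTCCTCATAAAGC. This occurs on the top strand at positions 133–148.
The product runs from position 45 to position 148, so its length is 148 − 45 + 1 = 104 bp.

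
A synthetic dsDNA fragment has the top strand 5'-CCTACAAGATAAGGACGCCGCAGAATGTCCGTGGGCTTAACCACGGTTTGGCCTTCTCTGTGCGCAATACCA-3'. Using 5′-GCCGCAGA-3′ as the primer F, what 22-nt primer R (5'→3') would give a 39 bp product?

The forward primer binds at positions 17–24, so a 39 bp product ends at position 17 + 39 − 1 = 55.
The reverse primer anneals to the top strand over positions 34–55, i.e. to GGCTTAACCACGGTTTGGCCTT.
Its sequence written 5'→3' is the reverse complement: AAGGCCAAACCGTGGTTAAGCC.

5'-AAGGCCAAACCGTGGTTAAGCC-3'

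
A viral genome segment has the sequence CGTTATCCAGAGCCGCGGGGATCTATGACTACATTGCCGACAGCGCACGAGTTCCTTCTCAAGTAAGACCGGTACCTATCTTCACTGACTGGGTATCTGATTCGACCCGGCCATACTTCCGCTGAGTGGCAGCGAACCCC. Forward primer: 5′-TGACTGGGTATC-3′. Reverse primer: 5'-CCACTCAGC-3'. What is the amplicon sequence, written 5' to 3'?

Scanning the template, TGACTGGGTATC occurs at positions 86–97; this primer anneals to the bottom strand there with its 3' end pointing downstream.
The reverse primer's reverse complement is GCTGAGTGG, which matches the template at positions 121–129.
The product is the template from position 86 through 129 (44 bp).

5'-TGACTGGGTATCTGATTCGACCCGGCCATACTTCCGCTGAGTGG-3'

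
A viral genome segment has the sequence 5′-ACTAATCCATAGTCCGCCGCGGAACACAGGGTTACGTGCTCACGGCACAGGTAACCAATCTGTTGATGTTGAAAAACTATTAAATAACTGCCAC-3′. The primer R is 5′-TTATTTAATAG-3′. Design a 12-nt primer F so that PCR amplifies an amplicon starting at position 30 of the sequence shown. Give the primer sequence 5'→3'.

5'-GGTTACGTGCTC-3'

The reverse primer's reverse complement CTATTAAATAA matches the template at positions 77–87; the product starts at position 30.
The forward primer is identical to the top strand over positions 30–41: GGTTACGTGCTC.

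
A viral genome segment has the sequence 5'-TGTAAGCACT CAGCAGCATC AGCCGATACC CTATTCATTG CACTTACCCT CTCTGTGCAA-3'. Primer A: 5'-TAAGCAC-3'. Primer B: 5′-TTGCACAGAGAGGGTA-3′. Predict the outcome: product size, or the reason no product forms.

Primer A (TAAGCAC) matches the top strand at positions 3–9; it acts as a forward primer.
Primer B's reverse complement is TACCCTCTCTGTGCAA, matching the top strand at positions 45–60; it acts as a reverse primer.
The 3' ends face each other across positions 3–60, giving a 58 bp product.

Yes — a 58 bp product.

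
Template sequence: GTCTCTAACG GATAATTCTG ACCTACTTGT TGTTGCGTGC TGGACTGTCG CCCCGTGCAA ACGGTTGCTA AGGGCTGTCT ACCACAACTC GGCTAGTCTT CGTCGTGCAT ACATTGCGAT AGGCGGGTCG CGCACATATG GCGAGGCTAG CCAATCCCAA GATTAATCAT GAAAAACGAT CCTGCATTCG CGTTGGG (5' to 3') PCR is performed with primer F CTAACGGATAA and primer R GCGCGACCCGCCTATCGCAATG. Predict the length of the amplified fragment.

Forward primer CTAACGGATAA is found on the top strand at positions 5–15.
Reverse complement of the reverse primer: CATTGCGATAGGCGGGTCGCGC. This occurs on the top strand at positions 112–133.
Amplicon spans positions 5–133: 129 bp.

129 bp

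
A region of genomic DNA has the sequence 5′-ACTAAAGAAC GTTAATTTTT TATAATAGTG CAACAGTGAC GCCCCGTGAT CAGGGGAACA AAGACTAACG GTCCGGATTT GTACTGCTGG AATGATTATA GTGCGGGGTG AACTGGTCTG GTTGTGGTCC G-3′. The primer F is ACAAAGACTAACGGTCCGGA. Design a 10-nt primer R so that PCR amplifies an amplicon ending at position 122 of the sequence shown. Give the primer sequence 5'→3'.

5'-ACCAGACCAG-3'

The forward primer binds at positions 58–77; the product's 3' end on the top strand is position 122.
The reverse primer anneals to the top strand over positions 113–122, i.e. to CTGGTCTGGT.
Its sequence written 5'→3' is the reverse complement: ACCAGACCAG.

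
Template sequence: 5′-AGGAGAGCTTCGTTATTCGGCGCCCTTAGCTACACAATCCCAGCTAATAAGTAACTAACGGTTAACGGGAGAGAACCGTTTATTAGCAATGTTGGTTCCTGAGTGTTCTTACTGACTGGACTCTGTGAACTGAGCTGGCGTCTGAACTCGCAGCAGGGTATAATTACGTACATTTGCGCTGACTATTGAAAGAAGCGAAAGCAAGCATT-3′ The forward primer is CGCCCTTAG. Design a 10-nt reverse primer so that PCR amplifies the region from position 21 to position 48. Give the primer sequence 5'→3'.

5'-ATTAGCTGGG-3'

The product's 3' end on the top strand is position 48.
The reverse primer anneals to the top strand over positions 39–48, i.e. to CCCAGCTAAT.
Its sequence written 5'→3' is the reverse complement: ATTAGCTGGG.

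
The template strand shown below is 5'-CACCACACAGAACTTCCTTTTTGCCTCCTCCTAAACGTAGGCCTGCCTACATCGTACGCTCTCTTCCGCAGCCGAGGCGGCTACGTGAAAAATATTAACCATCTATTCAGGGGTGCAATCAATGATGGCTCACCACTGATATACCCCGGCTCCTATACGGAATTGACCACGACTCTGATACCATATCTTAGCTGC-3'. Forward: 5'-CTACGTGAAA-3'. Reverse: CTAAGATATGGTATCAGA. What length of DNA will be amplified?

111 bp

Forward primer CTACGTGAAA is found on the top strand at positions 81–90.
The reverse primer's reverse complement is TCTGATACCATATCTTAG, which matches the template at positions 174–191.
Product length = (reverse-primer end) − (forward-primer start) + 1 = 191 − 81 + 1 = 111 bp.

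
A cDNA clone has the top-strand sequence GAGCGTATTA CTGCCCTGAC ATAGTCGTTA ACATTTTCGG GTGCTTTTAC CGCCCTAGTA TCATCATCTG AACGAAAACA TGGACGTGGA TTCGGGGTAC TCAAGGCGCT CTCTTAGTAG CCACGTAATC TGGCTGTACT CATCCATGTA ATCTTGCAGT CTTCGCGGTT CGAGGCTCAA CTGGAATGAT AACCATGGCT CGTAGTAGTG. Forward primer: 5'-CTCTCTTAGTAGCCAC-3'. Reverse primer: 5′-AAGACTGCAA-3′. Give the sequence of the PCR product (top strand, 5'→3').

The forward primer matches the template at positions 109–124.
The reverse primer's reverse complement is TTGCAGTCTT, which matches the template at positions 154–163.
The product is the template from position 109 through 163 (55 bp).

5'-CTCTCTTAGTAGCCACGTAATCTGGCTGTACTCATCCATGTAATCTTGCAGTCTT-3'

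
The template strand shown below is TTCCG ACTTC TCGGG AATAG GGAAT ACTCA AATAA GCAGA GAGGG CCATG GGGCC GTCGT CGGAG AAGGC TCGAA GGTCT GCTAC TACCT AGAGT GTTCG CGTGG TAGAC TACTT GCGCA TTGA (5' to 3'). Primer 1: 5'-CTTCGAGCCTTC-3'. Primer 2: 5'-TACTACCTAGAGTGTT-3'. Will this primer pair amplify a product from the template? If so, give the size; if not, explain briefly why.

No product — the primers' 3' ends point away from each other.

Primer 1 (CTTCGAGCCTTC) has reverse complement GAAGGCTCGAAG, which matches the top strand at positions 65–76; primer 1 anneals to the top strand there with its 3' end pointing upstream toward position 65.
Primer 2 (TACTACCTAGAGTGTT) matches the top strand directly at positions 83–98; it anneals to the bottom strand with its 3' end pointing downstream toward position 98.
The 3' ends diverge (primer 1 extends toward position 1, primer 2 toward position 124), so the primers never converge on a shared product.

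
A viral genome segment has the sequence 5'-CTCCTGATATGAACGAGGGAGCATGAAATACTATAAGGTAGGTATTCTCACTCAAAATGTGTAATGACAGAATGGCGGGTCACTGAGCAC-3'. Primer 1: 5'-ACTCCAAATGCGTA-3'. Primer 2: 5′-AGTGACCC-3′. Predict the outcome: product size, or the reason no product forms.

No product — primer 1 has no binding site in the template.

Primer 1 (ACTCCAAATGCGTA) does not match the top strand, and its reverse complement TACGCATTTGGAGT does not match either.
With no annealing site for primer 1, no amplification occurs.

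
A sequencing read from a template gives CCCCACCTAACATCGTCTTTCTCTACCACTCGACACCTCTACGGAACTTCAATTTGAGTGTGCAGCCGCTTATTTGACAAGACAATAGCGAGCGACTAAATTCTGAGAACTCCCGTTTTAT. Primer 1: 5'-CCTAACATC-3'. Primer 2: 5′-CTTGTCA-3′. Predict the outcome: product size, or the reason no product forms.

Primer 1 (CCTAACATC) matches the top strand at positions 6–14; it acts as a forward primer.
Primer 2's reverse complement is TGACAAG, matching the top strand at positions 75–81; it acts as a reverse primer.
The 3' ends face each other across positions 6–81, giving a 76 bp product.

Yes — a 76 bp product.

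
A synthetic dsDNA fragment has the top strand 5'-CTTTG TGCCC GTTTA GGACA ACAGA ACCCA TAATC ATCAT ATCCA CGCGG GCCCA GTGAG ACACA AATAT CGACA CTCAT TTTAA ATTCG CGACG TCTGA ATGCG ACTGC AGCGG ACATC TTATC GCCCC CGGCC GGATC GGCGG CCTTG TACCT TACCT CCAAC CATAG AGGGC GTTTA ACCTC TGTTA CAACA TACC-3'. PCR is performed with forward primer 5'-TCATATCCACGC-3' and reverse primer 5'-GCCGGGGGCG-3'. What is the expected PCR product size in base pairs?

98 bp

Forward primer TCATATCCACGC is found on the top strand at positions 37–48.
The reverse primer's reverse complement is CGCCCCCGGC, which matches the template at positions 125–134.
Product length = (reverse-primer end) − (forward-primer start) + 1 = 134 − 37 + 1 = 98 bp.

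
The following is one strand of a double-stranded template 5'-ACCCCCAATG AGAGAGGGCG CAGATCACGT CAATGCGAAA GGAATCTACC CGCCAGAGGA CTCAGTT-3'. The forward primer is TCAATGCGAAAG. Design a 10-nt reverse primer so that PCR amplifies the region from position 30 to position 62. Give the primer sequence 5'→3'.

The product's 3' end on the top strand is position 62.
The reverse primer anneals to the top strand over positions 53–62, i.e. to CCAGAGGACT.
Its sequence written 5'→3' is the reverse complement: AGTCCTCTGG.

5'-AGTCCTCTGG-3'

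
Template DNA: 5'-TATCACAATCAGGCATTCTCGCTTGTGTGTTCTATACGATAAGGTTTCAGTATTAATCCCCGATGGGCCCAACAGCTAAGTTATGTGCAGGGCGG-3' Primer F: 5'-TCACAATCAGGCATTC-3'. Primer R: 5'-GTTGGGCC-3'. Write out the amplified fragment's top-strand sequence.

5'-TCACAATCAGGCATTCTCGCTTGTGTGTTCTATACGATAAGGTTTCAGTATTAATCCCCGATGGGCCCAAC-3'

Forward primer TCACAATCAGGCATTC is found on the top strand at positions 3–18.
The reverse primer's reverse complement is GGCCCAAC, which matches the template at positions 66–73.
The product is the template from position 3 through 73 (71 bp).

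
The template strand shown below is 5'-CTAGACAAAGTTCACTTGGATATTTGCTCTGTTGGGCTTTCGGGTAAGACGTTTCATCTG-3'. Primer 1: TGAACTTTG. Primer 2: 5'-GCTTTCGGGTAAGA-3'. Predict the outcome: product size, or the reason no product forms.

No product — the primers' 3' ends point away from each other.

Primer 1 (TGAACTTTG) has reverse complement CAAAGTTCA, which matches the top strand at positions 6–14; primer 1 anneals to the top strand there with its 3' end pointing upstream toward position 6.
Primer 2 (GCTTTCGGGTAAGA) matches the top strand directly at positions 36–49; it anneals to the bottom strand with its 3' end pointing downstream toward position 49.
The 3' ends diverge (primer 1 extends toward position 1, primer 2 toward position 60), so the primers never converge on a shared product.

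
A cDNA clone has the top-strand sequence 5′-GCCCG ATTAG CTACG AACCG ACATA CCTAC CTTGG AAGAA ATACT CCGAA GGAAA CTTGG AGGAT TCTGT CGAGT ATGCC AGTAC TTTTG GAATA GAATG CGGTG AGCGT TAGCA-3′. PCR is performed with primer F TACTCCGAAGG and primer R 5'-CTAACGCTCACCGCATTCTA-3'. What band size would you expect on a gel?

72 bp

Scanning the template, TACTCCGAAGG occurs at positions 42–52; this primer anneals to the bottom strand there with its 3' end pointing downstream.
Reverse complement of the reverse primer: TAGAATGCGGTGAGCGTTAG. This occurs on the top strand at positions 94–113.
The product runs from position 42 to position 113, so its length is 113 − 42 + 1 = 72 bp.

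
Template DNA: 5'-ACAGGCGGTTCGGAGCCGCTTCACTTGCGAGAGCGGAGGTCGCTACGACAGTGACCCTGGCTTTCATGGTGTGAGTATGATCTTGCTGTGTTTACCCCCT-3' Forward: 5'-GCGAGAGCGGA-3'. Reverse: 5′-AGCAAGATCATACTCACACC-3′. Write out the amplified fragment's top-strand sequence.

5'-GCGAGAGCGGAGGTCGCTACGACAGTGACCCTGGCTTTCATGGTGTGAGTATGATCTTGCT-3'

The forward primer matches the template at positions 27–37.
The reverse primer's reverse complement is GGTGTGAGTATGATCTTGCT, which matches the template at positions 68–87.
The product is the template from position 27 through 87 (61 bp).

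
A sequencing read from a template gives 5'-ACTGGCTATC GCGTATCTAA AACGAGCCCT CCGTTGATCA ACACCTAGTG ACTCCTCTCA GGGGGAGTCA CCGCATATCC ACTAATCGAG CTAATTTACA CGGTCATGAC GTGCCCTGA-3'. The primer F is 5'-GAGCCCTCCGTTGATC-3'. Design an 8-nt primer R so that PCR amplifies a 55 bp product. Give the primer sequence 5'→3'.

The forward primer binds at positions 24–39, so a 55 bp product ends at position 24 + 55 − 1 = 78.
The reverse primer anneals to the top strand over positions 71–78, i.e. to CCGCATAT.
Its sequence written 5'→3' is the reverse complement: ATATGCGG.

5'-ATATGCGG-3'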